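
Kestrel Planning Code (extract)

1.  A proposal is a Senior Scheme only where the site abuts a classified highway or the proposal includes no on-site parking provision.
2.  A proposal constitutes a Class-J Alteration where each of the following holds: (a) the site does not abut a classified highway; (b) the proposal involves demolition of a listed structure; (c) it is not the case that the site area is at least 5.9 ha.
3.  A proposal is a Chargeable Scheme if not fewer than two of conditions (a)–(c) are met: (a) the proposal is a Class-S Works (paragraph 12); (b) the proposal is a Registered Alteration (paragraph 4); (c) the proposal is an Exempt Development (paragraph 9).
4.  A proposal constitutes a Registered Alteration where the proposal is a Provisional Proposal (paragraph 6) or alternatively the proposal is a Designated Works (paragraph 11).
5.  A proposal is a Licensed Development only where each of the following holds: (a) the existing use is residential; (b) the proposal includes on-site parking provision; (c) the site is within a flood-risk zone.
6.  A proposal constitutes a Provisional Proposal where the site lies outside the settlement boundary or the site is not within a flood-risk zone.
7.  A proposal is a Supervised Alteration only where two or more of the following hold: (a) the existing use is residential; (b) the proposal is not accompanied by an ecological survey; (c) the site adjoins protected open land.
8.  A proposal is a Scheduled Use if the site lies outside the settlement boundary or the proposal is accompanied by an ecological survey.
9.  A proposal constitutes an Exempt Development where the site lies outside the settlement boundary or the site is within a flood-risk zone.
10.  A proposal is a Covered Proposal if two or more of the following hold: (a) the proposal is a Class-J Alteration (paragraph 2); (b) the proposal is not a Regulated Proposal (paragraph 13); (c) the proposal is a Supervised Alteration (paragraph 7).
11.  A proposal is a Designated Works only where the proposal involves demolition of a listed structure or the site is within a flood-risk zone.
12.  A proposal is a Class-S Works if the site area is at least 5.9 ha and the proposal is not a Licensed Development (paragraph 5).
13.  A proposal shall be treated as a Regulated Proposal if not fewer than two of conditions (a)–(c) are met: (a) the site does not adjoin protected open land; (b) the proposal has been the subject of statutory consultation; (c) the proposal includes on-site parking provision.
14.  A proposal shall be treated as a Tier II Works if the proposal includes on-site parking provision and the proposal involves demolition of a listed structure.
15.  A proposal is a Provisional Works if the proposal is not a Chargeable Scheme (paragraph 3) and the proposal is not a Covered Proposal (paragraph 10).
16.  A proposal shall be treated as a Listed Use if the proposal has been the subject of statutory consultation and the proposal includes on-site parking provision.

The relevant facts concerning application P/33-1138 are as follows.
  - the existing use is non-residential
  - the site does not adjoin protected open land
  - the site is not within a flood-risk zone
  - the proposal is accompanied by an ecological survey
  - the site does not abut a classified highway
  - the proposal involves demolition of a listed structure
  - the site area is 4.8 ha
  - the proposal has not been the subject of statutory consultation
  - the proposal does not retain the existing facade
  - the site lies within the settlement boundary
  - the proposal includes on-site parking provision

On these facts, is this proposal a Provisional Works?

Yes

Under paragraph 5: the existing use is residential? no; and the proposal includes on-site parking provision? yes; and the site is within a flood-risk zone? no. So the proposal is not a Licensed Development.
Under paragraph 12: site area: 4.8 ha ≥ 5.9 ha? no; and not a Licensed Development (paragraph 5)? yes. So the proposal is not a Class-S Works.
Under paragraph 6: the site lies outside the settlement boundary? no; or the site is not within a flood-risk zone? yes. So the proposal is a Provisional Proposal.
Under paragraph 11: the proposal involves demolition of a listed structure? yes; or the site is within a flood-risk zone? no. So the proposal is a Designated Works.
Under paragraph 4: Provisional Proposal (paragraph 6)? yes; or Designated Works (paragraph 11)? yes. So the proposal is a Registered Alteration.
Under paragraph 9: the site lies outside the settlement boundary? no; or the site is within a flood-risk zone? no. So the proposal is not an Exempt Development.
Under paragraph 3: Class-S Works (paragraph 12)? no; Registered Alteration (paragraph 4)? yes; Exempt Development (paragraph 9)? no — 1 of 3 hold (need ≥2) → not satisfied.
Under paragraph 2: the site does not abut a classified highway? yes; and the proposal involves demolition of a listed structure? yes; and site area: 4.8 ha ≥ 5.9 ha? no, so negated condition yes. So the proposal is a Class-J Alteration.
Under paragraph 13: the site does not adjoin protected open land? yes; the proposal has been the subject of statutory consultation? no; the proposal includes on-site parking provision? yes — 2 of 3 hold (need ≥2) → satisfied.
Under paragraph 7: the existing use is residential? no; the proposal is not accompanied by an ecological survey? no; the site adjoins protected open land? no — 0 of 3 hold (need ≥2) → not satisfied.
Under paragraph 10: Class-J Alteration (paragraph 2)? yes; not a Regulated Proposal (paragraph 13)? no; Supervised Alteration (paragraph 7)? no — 1 of 3 hold (need ≥2) → not satisfied.
Under paragraph 15: not a Chargeable Scheme (paragraph 3)? yes; and not a Covered Proposal (paragraph 10)? yes. So the proposal is a Provisional Works.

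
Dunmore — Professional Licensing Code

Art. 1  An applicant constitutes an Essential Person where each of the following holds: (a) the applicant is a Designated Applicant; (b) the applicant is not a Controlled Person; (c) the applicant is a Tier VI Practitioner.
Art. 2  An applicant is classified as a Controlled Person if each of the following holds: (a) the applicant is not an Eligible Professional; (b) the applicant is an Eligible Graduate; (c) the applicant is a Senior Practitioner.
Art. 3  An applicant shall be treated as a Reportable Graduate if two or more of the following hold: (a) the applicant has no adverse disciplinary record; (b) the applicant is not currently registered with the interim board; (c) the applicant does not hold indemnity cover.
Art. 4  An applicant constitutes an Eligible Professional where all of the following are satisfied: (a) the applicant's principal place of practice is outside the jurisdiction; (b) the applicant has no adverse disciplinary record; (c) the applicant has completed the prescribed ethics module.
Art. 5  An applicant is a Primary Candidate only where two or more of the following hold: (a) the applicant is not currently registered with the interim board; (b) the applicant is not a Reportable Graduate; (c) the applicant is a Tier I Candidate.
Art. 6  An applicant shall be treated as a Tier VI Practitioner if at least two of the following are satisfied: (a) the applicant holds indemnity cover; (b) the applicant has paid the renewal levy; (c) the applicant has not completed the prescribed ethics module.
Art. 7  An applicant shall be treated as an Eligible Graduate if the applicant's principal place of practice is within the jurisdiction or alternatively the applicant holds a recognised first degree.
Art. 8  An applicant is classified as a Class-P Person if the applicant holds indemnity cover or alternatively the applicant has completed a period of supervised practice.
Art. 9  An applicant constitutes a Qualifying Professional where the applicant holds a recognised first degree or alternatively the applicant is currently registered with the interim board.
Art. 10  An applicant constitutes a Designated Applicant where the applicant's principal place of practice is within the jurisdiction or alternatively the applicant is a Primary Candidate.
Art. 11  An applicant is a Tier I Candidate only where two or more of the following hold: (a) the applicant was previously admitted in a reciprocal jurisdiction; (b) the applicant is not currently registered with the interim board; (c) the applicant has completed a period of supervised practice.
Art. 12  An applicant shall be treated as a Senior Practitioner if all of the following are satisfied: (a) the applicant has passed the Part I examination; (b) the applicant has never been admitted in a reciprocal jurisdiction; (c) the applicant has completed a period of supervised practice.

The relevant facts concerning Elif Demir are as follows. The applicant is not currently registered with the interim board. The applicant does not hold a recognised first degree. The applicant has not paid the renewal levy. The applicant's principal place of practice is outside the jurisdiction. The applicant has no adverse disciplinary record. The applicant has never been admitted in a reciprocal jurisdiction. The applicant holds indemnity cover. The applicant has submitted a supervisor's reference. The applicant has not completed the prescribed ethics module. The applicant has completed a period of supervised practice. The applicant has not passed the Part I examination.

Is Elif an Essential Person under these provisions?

Yes

article 3 — Reportable Graduate: the applicant has no adverse disciplinary record? yes; the applicant is not currently registered with the interim board? yes; the applicant does not hold indemnity cover? no — 2 of 3 hold (need ≥2) → satisfied.
article 11 — Tier I Candidate: the applicant was previously admitted in a reciprocal jurisdiction? no; the applicant is not currently registered with the interim board? yes; the applicant has completed a period of supervised practice? yes — 2 of 3 hold (need ≥2) → satisfied.
article 5 — Primary Candidate: the applicant is not currently registered with the interim board? yes; not a Reportable Graduate (article 3)? no; Tier I Candidate (article 11)? yes — 2 of 3 hold (need ≥2) → satisfied.
article 10 — Designated Applicant: [the applicant's principal place of practice is within the jurisdiction? no] OR [Primary Candidate (article 5)? yes] → satisfied.
article 4 — Eligible Professional: [the applicant's principal place of practice is outside the jurisdiction? yes] AND [the applicant has no adverse disciplinary record? yes] AND [the applicant has completed the prescribed ethics module? no] → not satisfied.
article 7 — Eligible Graduate: [the applicant's principal place of practice is within the jurisdiction? no] OR [the applicant holds a recognised first degree? no] → not satisfied.
article 12 — Senior Practitioner: [the applicant has passed the Part I examination? no] AND [the applicant has never been admitted in a reciprocal jurisdiction? yes] AND [the applicant has completed a period of supervised practice? yes] → not satisfied.
article 2 — Controlled Person: [not an Eligible Professional (article 4)? yes] AND [Eligible Graduate (article 7)? no] AND [Senior Practitioner (article 12)? no] → not satisfied.
article 6 — Tier VI Practitioner: the applicant holds indemnity cover? yes; the applicant has paid the renewal levy? no; the applicant has not completed the prescribed ethics module? yes — 2 of 3 hold (need ≥2) → satisfied.
article 1 — Essential Person: [Designated Applicant (article 10)? yes] AND [not a Controlled Person (article 2)? yes] AND [Tier VI Practitioner (article 6)? yes] → satisfied.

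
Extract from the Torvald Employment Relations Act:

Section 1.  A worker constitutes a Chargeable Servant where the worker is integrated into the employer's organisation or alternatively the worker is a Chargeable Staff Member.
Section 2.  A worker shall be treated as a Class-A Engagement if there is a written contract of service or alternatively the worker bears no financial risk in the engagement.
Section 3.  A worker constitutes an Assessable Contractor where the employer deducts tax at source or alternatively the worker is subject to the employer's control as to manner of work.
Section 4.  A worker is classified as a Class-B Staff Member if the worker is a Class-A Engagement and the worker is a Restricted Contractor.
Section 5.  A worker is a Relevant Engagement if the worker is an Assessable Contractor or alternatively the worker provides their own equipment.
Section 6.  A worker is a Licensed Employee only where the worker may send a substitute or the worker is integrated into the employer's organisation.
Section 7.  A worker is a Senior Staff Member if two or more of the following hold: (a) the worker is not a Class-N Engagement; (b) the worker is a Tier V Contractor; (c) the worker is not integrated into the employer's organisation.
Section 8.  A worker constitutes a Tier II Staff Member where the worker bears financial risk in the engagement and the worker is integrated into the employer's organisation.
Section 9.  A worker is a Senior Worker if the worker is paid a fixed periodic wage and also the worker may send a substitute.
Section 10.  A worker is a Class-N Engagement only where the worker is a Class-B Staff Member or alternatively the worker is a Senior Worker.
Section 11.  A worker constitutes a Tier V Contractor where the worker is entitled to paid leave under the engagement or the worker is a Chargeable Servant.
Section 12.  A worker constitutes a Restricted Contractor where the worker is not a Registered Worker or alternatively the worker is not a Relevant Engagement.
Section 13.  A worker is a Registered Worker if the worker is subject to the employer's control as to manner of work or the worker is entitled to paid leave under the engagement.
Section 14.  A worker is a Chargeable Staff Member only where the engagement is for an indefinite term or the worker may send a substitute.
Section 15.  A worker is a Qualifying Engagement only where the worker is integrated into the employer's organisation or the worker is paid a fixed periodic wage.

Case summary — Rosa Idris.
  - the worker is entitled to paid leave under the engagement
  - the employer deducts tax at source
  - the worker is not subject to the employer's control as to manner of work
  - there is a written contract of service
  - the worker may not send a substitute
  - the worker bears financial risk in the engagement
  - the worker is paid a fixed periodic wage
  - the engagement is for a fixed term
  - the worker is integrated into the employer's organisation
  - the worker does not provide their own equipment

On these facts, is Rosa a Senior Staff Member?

Under section 2: there is a written contract of service? yes; or the worker bears no financial risk in the engagement? no. So the worker is a Class-A Engagement.
Under section 13: the worker is subject to the employer's control as to manner of work? no; or the worker is entitled to paid leave under the engagement? yes. So the worker is a Registered Worker.
Under section 3: the employer deducts tax at source? yes; or the worker is subject to the employer's control as to manner of work? no. So the worker is an Assessable Contractor.
Under section 5: Assessable Contractor (section 3)? yes; or the worker provides their own equipment? no. So the worker is a Relevant Engagement.
Under section 12: not a Registered Worker (section 13)? no; or not a Relevant Engagement (section 5)? no. So the worker is not a Restricted Contractor.
Under section 4: Class-A Engagement (section 2)? yes; and Restricted Contractor (section 12)? no. So the worker is not a Class-B Staff Member.
Under section 9: the worker is paid a fixed periodic wage? yes; and the worker may send a substitute? no. So the worker is not a Senior Worker.
Under section 10: Class-B Staff Member (section 4)? no; or Senior Worker (section 9)? no. So the worker is not a Class-N Engagement.
Under section 14: the engagement is for an indefinite term? no; or the worker may send a substitute? no. So the worker is not a Chargeable Staff Member.
Under section 1: the worker is integrated into the employer's organisation? yes; or Chargeable Staff Member (section 14)? no. So the worker is a Chargeable Servant.
Under section 11: the worker is entitled to paid leave under the engagement? yes; or Chargeable Servant (section 1)? yes. So the worker is a Tier V Contractor.
Under section 7: not a Class-N Engagement (section 10)? yes; Tier V Contractor (section 11)? yes; the worker is not integrated into the employer's organisation? no — 2 of 3 hold (need ≥2) → satisfied.

Yes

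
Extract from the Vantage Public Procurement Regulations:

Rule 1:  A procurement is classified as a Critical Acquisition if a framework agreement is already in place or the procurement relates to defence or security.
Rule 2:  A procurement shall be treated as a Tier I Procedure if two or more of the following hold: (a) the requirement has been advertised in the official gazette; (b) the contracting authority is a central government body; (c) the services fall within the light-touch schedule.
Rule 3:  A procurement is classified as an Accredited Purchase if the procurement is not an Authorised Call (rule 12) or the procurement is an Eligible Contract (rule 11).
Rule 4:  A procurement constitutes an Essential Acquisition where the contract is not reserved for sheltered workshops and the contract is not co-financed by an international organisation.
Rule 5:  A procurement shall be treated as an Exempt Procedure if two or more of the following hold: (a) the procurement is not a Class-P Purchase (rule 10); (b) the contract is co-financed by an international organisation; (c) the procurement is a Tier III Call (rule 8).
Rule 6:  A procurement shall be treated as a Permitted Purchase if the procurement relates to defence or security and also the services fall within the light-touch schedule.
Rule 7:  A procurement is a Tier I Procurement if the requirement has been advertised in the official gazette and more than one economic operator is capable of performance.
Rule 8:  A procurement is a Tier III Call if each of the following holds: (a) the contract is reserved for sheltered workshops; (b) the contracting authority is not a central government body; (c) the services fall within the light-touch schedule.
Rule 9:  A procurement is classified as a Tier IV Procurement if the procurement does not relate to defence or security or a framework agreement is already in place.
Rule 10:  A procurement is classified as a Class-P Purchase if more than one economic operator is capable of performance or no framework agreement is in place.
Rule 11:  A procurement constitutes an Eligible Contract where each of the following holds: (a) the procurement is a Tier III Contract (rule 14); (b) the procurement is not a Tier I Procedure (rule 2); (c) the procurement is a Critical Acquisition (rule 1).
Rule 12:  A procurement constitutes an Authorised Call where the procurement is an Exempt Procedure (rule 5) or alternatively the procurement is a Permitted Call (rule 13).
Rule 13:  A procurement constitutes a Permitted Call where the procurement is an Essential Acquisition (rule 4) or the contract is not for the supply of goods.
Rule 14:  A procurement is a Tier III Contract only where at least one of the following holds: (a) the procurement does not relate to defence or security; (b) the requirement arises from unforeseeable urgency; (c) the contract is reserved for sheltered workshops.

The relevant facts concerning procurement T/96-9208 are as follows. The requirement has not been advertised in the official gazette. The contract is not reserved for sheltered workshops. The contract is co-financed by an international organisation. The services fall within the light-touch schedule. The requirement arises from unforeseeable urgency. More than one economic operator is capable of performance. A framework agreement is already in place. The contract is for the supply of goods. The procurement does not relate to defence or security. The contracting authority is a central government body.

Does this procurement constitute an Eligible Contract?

No

Under rule 14: the procurement does not relate to defence or security? yes; or the requirement arises from unforeseeable urgency? yes; or the contract is reserved for sheltered workshops? no. So the procurement is a Tier III Contract.
Under rule 2: the requirement has been advertised in the official gazette? no; the contracting authority is a central government body? yes; the services fall within the light-touch schedule? yes — 2 of 3 hold (need ≥2) → satisfied.
Under rule 1: a framework agreement is already in place? yes; or the procurement relates to defence or security? no. So the procurement is a Critical Acquisition.
Under rule 11: Tier III Contract (rule 14)? yes; and not a Tier I Procedure (rule 2)? no; and Critical Acquisition (rule 1)? yes. So the procurement is not an Eligible Contract.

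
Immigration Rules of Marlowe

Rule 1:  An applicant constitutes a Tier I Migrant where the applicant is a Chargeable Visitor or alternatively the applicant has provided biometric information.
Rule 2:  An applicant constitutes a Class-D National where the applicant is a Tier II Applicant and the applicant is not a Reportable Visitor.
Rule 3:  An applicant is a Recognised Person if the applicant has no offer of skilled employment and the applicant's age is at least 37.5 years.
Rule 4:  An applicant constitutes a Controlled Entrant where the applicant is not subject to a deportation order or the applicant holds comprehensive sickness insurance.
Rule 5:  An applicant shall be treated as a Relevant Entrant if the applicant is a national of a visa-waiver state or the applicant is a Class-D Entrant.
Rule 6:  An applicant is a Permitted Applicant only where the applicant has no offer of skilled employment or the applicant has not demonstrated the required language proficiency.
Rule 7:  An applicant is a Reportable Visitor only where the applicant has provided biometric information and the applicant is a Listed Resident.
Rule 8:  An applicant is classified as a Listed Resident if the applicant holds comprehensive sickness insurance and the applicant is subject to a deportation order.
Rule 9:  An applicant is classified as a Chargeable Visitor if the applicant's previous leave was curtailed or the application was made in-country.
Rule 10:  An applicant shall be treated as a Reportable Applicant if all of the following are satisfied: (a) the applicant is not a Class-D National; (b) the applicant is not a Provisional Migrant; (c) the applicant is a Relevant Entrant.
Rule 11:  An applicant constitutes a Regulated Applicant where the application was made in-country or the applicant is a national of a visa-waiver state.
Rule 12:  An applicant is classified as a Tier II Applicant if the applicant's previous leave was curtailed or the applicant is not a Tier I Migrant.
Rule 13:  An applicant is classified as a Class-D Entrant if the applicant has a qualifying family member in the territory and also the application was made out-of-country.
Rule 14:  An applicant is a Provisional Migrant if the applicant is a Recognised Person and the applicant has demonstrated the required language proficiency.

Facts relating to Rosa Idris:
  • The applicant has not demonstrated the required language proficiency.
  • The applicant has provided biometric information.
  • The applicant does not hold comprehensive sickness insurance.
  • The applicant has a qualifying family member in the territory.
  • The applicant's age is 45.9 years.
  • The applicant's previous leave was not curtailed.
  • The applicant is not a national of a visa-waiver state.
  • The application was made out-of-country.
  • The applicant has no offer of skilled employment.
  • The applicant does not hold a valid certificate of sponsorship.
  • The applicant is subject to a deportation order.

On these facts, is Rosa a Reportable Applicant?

rule 9 — Chargeable Visitor: [the applicant's previous leave was curtailed? no] OR [the application was made in-country? no] → not satisfied.
rule 1 — Tier I Migrant: [Chargeable Visitor (rule 9)? no] OR [the applicant has provided biometric information? yes] → satisfied.
rule 12 — Tier II Applicant: [the applicant's previous leave was curtailed? no] OR [not a Tier I Migrant (rule 1)? no] → not satisfied.
rule 8 — Listed Resident: [the applicant holds comprehensive sickness insurance? no] AND [the applicant is subject to a deportation order? yes] → not satisfied.
rule 7 — Reportable Visitor: [the applicant has provided biometric information? yes] AND [Listed Resident (rule 8)? no] → not satisfied.
rule 2 — Class-D National: [Tier II Applicant (rule 12)? no] AND [not a Reportable Visitor (rule 7)? yes] → not satisfied.
rule 3 — Recognised Person: [the applicant has no offer of skilled employment? yes] AND [applicant's age: 45.9 years ≥ 37.5 years? yes] → satisfied.
rule 14 — Provisional Migrant: [Recognised Person (rule 3)? yes] AND [the applicant has demonstrated the required language proficiency? no] → not satisfied.
rule 13 — Class-D Entrant: [the applicant has a qualifying family member in the territory? yes] AND [the application was made out-of-country? yes] → satisfied.
rule 5 — Relevant Entrant: [the applicant is a national of a visa-waiver state? no] OR [Class-D Entrant (rule 13)? yes] → satisfied.
rule 10 — Reportable Applicant: [not a Class-D National (rule 2)? yes] AND [not a Provisional Migrant (rule 14)? yes] AND [Relevant Entrant (rule 5)? yes] → satisfied.

Yes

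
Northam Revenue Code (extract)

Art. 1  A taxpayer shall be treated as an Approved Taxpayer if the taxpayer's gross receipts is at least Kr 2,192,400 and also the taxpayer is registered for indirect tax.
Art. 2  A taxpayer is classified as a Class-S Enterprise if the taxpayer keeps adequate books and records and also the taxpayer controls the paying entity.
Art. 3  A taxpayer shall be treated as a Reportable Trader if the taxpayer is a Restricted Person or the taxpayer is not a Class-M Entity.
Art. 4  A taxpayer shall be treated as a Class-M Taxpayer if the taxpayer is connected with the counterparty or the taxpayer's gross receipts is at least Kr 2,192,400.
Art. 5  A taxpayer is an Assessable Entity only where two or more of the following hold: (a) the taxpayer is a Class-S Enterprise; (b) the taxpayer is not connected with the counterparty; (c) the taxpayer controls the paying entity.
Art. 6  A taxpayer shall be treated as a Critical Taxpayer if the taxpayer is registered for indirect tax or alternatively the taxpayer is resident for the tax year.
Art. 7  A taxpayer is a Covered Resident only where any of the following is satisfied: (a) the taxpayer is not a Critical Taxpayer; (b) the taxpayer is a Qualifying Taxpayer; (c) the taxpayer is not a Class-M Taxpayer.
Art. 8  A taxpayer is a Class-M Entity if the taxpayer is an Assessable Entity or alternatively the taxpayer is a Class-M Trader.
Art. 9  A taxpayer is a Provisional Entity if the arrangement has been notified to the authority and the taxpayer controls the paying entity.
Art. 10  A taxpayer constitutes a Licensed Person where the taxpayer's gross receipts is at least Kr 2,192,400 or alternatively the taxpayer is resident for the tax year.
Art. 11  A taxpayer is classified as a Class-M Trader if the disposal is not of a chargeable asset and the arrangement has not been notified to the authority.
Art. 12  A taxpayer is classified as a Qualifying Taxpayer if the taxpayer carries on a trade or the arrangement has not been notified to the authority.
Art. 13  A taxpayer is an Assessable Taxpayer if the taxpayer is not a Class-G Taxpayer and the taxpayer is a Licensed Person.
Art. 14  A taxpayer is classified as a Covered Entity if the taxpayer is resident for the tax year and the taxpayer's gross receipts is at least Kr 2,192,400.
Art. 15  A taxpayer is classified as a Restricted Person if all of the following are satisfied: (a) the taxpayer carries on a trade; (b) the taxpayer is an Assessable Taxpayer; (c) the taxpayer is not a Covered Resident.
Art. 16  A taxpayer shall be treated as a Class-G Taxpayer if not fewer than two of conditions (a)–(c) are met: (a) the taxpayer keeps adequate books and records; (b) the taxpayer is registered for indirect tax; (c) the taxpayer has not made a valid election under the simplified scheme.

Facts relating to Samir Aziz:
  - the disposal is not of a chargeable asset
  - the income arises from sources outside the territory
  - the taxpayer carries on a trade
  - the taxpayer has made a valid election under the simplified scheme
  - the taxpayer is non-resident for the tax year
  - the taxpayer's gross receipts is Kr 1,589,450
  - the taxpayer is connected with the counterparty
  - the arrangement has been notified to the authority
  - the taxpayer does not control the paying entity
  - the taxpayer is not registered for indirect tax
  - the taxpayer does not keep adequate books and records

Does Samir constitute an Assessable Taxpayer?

No

Under article 16: the taxpayer keeps adequate books and records? no; the taxpayer is registered for indirect tax? no; the taxpayer has not made a valid election under the simplified scheme? no — 0 of 3 hold (need ≥2) → not satisfied.
Under article 10: taxpayer's gross receipts: Kr 1,589,450 ≥ Kr 2,192,400? no; or the taxpayer is resident for the tax year? no. So the taxpayer is not a Licensed Person.
Under article 13: not a Class-G Taxpayer (article 16)? yes; and Licensed Person (article 10)? no. So the taxpayer is not an Assessable Taxpayer.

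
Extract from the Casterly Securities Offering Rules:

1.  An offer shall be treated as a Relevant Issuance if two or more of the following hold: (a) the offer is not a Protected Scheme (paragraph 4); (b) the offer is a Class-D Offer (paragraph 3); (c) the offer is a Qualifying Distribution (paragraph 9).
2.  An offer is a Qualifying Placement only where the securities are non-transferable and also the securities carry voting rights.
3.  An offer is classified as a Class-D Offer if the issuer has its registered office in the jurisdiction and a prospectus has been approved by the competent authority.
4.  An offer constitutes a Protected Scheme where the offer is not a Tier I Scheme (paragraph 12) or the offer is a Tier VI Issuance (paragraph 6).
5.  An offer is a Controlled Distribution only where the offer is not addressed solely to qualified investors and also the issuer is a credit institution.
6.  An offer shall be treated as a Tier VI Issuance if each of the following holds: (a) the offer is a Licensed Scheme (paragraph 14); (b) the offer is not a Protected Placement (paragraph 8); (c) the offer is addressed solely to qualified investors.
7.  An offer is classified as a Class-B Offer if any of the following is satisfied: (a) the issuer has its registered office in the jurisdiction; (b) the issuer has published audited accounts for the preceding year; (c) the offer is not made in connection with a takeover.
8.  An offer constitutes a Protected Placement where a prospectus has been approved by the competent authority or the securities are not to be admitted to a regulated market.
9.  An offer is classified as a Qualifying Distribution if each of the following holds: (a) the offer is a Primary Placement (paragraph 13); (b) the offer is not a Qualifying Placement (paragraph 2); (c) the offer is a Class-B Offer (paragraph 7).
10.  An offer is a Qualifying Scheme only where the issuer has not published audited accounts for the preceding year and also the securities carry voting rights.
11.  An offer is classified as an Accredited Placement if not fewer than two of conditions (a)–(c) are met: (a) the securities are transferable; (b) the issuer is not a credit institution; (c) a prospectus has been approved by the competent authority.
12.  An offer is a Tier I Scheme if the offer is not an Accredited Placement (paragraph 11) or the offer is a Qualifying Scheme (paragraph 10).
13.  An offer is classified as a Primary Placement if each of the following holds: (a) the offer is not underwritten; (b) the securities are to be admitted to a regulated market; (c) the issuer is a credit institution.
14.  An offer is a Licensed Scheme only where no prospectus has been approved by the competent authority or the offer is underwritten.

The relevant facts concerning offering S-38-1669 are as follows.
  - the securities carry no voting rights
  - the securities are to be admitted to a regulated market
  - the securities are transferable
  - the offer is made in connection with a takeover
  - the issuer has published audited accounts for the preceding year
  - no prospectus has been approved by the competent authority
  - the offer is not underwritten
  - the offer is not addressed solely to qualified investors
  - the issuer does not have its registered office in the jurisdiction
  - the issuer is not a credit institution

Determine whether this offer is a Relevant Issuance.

No

paragraph 11 — Accredited Placement: the securities are transferable? yes; the issuer is not a credit institution? yes; a prospectus has been approved by the competent authority? no — 2 of 3 hold (need ≥2) → satisfied.
paragraph 10 — Qualifying Scheme: [the issuer has not published audited accounts for the preceding year? no] AND [the securities carry voting rights? no] → not satisfied.
paragraph 12 — Tier I Scheme: [not an Accredited Placement (paragraph 11)? no] OR [Qualifying Scheme (paragraph 10)? no] → not satisfied.
paragraph 14 — Licensed Scheme: [no prospectus has been approved by the competent authority? yes] OR [the offer is underwritten? no] → satisfied.
paragraph 8 — Protected Placement: [a prospectus has been approved by the competent authority? no] OR [the securities are not to be admitted to a regulated market? no] → not satisfied.
paragraph 6 — Tier VI Issuance: [Licensed Scheme (paragraph 14)? yes] AND [not a Protected Placement (paragraph 8)? yes] AND [the offer is addressed solely to qualified investors? no] → not satisfied.
paragraph 4 — Protected Scheme: [not a Tier I Scheme (paragraph 12)? yes] OR [Tier VI Issuance (paragraph 6)? no] → satisfied.
paragraph 3 — Class-D Offer: [the issuer has its registered office in the jurisdiction? no] AND [a prospectus has been approved by the competent authority? no] → not satisfied.
paragraph 13 — Primary Placement: [the offer is not underwritten? yes] AND [the securities are to be admitted to a regulated market? yes] AND [the issuer is a credit institution? no] → not satisfied.
paragraph 2 — Qualifying Placement: [the securities are non-transferable? no] AND [the securities carry voting rights? no] → not satisfied.
paragraph 7 — Class-B Offer: [the issuer has its registered office in the jurisdiction? no] OR [the issuer has published audited accounts for the preceding year? yes] OR [the offer is not made in connection with a takeover? no] → satisfied.
paragraph 9 — Qualifying Distribution: [Primary Placement (paragraph 13)? no] AND [not a Qualifying Placement (paragraph 2)? yes] AND [Class-B Offer (paragraph 7)? yes] → not satisfied.
paragraph 1 — Relevant Issuance: not a Protected Scheme (paragraph 4)? no; Class-D Offer (paragraph 3)? no; Qualifying Distribution (paragraph 9)? no — 0 of 3 hold (need ≥2) → not satisfied.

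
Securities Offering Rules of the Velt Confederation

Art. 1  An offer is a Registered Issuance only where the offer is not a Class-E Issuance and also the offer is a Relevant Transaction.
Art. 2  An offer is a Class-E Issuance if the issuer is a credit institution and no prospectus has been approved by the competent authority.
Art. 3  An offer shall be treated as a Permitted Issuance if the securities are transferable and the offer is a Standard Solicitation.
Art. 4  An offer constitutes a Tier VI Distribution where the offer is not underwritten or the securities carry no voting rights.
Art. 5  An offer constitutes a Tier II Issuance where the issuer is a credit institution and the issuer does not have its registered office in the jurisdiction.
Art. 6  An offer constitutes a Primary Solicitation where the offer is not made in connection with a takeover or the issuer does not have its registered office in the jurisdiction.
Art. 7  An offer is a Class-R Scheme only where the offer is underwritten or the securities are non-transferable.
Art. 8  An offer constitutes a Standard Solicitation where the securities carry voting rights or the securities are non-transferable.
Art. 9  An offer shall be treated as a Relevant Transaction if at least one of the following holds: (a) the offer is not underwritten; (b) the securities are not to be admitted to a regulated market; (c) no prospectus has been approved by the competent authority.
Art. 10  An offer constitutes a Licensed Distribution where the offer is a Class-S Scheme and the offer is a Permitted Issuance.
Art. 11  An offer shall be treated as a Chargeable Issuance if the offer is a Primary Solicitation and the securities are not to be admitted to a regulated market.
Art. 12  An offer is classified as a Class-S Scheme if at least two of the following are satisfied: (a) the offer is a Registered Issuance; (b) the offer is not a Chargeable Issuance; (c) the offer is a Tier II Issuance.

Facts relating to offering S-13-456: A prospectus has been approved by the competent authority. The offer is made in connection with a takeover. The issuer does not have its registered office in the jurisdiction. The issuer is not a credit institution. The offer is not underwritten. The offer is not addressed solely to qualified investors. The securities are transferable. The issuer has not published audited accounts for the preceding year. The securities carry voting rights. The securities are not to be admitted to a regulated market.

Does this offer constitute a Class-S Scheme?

No

Under article 2: the issuer is a credit institution? no; and no prospectus has been approved by the competent authority? no. So the offer is not a Class-E Issuance.
Under article 9: the offer is not underwritten? yes; or the securities are not to be admitted to a regulated market? yes; or no prospectus has been approved by the competent authority? no. So the offer is a Relevant Transaction.
Under article 1: not a Class-E Issuance (article 2)? yes; and Relevant Transaction (article 9)? yes. So the offer is a Registered Issuance.
Under article 6: the offer is not made in connection with a takeover? no; or the issuer does not have its registered office in the jurisdiction? yes. So the offer is a Primary Solicitation.
Under article 11: Primary Solicitation (article 6)? yes; and the securities are not to be admitted to a regulated market? yes. So the offer is a Chargeable Issuance.
Under article 5: the issuer is a credit institution? no; and the issuer does not have its registered office in the jurisdiction? yes. So the offer is not a Tier II Issuance.
Under article 12: Registered Issuance (article 1)? yes; not a Chargeable Issuance (article 11)? no; Tier II Issuance (article 5)? no — 1 of 3 hold (need ≥2) → not satisfied.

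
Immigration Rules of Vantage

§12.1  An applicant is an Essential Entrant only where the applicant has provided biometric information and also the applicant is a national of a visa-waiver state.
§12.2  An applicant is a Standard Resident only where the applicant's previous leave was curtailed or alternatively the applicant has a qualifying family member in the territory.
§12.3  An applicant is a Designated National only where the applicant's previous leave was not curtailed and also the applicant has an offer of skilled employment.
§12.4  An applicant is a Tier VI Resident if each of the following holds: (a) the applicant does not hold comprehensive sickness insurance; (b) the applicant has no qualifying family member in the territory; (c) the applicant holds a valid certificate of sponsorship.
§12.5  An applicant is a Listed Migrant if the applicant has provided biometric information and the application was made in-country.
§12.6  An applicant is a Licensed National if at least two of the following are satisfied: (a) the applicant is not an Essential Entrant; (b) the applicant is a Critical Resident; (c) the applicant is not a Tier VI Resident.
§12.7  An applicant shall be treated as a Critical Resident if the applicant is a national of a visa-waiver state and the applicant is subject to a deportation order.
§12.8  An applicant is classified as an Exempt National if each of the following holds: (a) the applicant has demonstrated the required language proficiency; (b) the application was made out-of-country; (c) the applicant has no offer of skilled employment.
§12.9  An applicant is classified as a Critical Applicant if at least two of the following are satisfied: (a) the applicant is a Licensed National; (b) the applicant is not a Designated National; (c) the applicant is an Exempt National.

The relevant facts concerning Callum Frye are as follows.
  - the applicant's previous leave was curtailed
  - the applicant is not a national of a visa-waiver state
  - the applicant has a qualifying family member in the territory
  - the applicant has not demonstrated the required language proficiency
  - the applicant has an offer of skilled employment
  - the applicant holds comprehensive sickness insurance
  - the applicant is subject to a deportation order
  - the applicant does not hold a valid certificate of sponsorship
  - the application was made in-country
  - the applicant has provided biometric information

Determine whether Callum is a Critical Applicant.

§12.1 — Essential Entrant: [the applicant has provided biometric information? yes] AND [the applicant is a national of a visa-waiver state? no] → not satisfied.
§12.7 — Critical Resident: [the applicant is a national of a visa-waiver state? no] AND [the applicant is subject to a deportation order? yes] → not satisfied.
§12.4 — Tier VI Resident: [the applicant does not hold comprehensive sickness insurance? no] AND [the applicant has no qualifying family member in the territory? no] AND [the applicant holds a valid certificate of sponsorship? no] → not satisfied.
§12.6 — Licensed National: not an Essential Entrant (§12.1)? yes; Critical Resident (§12.7)? no; not a Tier VI Resident (§12.4)? yes — 2 of 3 hold (need ≥2) → satisfied.
§12.3 — Designated National: [the applicant's previous leave was not curtailed? no] AND [the applicant has an offer of skilled employment? yes] → not satisfied.
§12.8 — Exempt National: [the applicant has demonstrated the required language proficiency? no] AND [the application was made out-of-country? no] AND [the applicant has no offer of skilled employment? no] → not satisfied.
§12.9 — Critical Applicant: Licensed National (§12.6)? yes; not a Designated National (§12.3)? yes; Exempt National (§12.8)? no — 2 of 3 hold (need ≥2) → satisfied.

Yes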